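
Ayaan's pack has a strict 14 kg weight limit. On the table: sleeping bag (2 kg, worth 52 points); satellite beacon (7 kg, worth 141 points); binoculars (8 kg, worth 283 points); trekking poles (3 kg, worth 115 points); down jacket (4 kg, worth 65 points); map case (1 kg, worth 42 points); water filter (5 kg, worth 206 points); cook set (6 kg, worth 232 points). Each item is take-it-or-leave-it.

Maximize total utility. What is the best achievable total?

553

A density-first pass picks sleeping bag + map case + water filter + cook set — 532 at 14 kg.
The 3 kg tied up in sleeping bag and map case is better spent on trekking poles — total rises to 553 (14 kg).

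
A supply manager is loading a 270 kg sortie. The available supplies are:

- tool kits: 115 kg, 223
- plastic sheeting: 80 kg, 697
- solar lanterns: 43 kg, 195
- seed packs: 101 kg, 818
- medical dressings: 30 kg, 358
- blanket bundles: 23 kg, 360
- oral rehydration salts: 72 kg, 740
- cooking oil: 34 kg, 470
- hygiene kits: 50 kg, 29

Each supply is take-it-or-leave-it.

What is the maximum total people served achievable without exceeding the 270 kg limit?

2746

Density check — blanket bundles 15.65, cooking oil 13.82, medical dressings 11.93 are the best per kg.
Taking the top-ratio supplies first gives plastic sheeting + medical dressings + blanket bundles + oral rehydration salts + cooking oil for 2625 (239 kg).
Dropping plastic sheeting frees 80 kg; slotting in seed packs (101 kg) lifts the total to 2746 at 260 kg.
Every other selection either busts 270 kg or fails to beat 2746.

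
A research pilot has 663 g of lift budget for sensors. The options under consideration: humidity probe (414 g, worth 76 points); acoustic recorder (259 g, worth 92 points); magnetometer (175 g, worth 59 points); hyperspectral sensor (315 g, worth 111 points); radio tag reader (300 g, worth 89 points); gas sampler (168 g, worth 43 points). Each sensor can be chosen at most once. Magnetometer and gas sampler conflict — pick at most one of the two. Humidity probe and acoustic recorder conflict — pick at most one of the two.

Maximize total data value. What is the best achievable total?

203

Acoustic recorder + hyperspectral sensor uses 574 of the 663 g and totals 203.
Next best is hyperspectral sensor + radio tag reader at 200 (615 g) — short by 3.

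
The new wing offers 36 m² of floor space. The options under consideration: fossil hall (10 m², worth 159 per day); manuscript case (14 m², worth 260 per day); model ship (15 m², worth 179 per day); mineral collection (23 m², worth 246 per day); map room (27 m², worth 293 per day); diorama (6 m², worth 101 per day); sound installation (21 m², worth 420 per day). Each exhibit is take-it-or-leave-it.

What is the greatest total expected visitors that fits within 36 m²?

680

The ratio ordering already packs tightly: manuscript case + sound installation, 35 m², 680.
Nothing else within 36 m² beats 680.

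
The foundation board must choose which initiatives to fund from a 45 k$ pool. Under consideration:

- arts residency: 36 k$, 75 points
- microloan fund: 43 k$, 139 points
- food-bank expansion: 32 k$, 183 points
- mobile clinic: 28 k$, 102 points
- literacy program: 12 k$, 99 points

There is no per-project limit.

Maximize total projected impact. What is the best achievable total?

297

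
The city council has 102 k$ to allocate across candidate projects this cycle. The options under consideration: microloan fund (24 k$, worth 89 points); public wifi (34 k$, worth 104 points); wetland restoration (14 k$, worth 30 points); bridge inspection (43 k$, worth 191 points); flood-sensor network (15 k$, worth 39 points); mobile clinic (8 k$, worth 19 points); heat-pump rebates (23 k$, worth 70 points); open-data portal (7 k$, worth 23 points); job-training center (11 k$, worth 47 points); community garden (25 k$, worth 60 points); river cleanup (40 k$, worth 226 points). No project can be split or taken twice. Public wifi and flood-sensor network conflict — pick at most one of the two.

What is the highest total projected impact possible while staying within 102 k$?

487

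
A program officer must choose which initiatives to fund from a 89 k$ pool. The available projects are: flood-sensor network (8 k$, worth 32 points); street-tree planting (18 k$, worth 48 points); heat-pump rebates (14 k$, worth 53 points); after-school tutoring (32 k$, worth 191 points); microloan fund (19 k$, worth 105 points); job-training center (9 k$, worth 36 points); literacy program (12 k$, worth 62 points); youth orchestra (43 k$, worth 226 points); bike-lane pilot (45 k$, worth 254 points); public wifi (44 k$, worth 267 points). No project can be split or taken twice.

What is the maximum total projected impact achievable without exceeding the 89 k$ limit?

521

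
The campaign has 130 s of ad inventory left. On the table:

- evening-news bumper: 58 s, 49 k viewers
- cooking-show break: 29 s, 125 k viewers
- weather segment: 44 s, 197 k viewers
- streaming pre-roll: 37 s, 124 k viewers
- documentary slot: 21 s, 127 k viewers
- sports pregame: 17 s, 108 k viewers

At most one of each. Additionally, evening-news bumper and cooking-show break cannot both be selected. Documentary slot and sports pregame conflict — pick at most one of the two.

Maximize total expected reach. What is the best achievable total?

554

Best packing: cooking-show break + weather segment + streaming pre-roll + sports pregame — 127 s, 554 total.
Nothing else feasible within 130 s beats 554.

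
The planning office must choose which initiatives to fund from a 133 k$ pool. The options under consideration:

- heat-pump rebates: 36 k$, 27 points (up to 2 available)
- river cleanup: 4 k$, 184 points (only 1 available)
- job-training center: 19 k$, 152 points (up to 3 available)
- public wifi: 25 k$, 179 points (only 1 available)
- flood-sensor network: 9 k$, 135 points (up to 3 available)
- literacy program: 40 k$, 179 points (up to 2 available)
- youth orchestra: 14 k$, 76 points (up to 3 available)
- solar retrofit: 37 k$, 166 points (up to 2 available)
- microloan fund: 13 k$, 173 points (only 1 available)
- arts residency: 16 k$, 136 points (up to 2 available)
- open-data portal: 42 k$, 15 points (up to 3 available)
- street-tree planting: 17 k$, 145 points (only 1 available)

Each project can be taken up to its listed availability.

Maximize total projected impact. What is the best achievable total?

1490

Taking the top-ratio projects first gives river cleanup + 2×job-training center + 3×flood-sensor network + microloan fund + 2×arts residency + street-tree planting for 1483 (131 k$).
Dropping street-tree planting frees 17 k$; slotting in job-training center (19 k$) lifts the total to 1490 at 133 k$.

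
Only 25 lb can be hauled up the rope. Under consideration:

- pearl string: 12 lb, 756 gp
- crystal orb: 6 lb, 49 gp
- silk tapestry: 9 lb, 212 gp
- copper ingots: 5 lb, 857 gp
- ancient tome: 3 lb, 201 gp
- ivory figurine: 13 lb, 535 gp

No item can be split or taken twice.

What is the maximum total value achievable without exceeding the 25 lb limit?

1814

Taking pearl string + copper ingots + ancient tome: 20 lb used, 1814 in value.
The spare 5 lb is too small for any remaining item, and no exchange beats 1814.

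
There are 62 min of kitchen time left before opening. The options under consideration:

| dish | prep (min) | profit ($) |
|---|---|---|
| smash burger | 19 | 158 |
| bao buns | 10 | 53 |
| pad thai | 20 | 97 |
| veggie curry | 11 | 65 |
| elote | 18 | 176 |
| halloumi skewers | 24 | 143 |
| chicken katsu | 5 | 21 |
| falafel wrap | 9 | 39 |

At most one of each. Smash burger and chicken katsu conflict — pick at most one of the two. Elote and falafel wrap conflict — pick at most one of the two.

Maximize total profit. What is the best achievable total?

477

Taking smash burger + elote + halloumi skewers: 61 min used, 477 in profit.
Runner-up smash burger + bao buns + veggie curry + elote tops out at 452.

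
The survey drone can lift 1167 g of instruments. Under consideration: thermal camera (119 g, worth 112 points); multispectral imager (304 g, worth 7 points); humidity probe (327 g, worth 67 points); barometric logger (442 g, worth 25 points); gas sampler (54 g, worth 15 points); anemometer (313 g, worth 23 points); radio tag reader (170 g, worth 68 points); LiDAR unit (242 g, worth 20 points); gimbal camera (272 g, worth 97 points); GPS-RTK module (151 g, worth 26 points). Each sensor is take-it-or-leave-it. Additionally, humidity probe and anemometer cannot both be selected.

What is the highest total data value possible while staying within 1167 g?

385

Taking thermal camera + humidity probe + gas sampler + radio tag reader + gimbal camera + GPS-RTK module: 1093 g used, 385 in data value.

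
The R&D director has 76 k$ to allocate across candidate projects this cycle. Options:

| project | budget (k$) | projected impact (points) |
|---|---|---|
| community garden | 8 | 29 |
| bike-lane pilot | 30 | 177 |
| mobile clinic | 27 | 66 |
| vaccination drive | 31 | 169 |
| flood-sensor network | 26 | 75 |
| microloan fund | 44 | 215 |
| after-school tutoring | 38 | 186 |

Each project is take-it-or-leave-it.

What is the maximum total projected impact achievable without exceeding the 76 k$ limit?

392

The ratio heuristic lands on community garden + bike-lane pilot + vaccination drive (375) but leaves 7 k$ idle.
Replace community garden and vaccination drive with microloan fund: the trade gains 17 net, giving 392 at 74 k$.
No other feasible combination exceeds 392.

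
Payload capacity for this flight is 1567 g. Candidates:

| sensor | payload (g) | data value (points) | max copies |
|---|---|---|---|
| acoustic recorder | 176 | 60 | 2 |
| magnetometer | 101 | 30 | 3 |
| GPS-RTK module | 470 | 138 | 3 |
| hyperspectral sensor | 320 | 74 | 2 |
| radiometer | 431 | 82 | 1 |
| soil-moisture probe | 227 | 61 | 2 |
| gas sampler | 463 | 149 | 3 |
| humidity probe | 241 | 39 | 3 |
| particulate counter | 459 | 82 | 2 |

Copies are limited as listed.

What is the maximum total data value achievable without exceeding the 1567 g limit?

Filling by ratio: 2×acoustic recorder + 2×magnetometer + 2×gas sampler for 478, with 87 g left unused.
Dropping acoustic recorder and 2×magnetometer frees 378 g; slotting in gas sampler (463 g) lifts the total to 507 at 1565 g.
The spare 2 g is too small for any remaining sensor, and no exchange beats 507.

507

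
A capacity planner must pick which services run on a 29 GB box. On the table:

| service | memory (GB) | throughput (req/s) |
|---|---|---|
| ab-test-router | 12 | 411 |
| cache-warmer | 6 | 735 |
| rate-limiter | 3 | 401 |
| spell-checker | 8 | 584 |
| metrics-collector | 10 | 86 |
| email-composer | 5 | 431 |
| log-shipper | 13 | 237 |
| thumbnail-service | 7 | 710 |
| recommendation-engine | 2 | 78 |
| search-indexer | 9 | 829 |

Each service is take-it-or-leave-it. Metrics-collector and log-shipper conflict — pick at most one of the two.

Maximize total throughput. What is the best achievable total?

2861

By throughput per GB: rate-limiter 133.67, cache-warmer 122.50, thumbnail-service 101.43 lead.
Taking the top-ratio services first gives cache-warmer + rate-limiter + thumbnail-service + recommendation-engine + search-indexer for 2753 (27 GB).
The 11 GB tied up in recommendation-engine and search-indexer is better spent on spell-checker + email-composer — total rises to 2861 (29 GB).
Runner-up cache-warmer + email-composer + thumbnail-service + recommendation-engine + search-indexer tops out at 2783.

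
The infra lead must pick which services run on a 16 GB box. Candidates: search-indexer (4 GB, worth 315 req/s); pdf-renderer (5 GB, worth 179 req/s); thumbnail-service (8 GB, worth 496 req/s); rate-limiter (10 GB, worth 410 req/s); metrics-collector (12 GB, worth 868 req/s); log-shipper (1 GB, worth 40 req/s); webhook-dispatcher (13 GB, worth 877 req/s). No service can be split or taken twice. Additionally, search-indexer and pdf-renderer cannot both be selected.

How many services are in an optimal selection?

Best achievable throughput is 1183.
For example search-indexer + metrics-collector achieves it, using 16 GB.
Any selection reaching 1183 contains exactly 2 services.

2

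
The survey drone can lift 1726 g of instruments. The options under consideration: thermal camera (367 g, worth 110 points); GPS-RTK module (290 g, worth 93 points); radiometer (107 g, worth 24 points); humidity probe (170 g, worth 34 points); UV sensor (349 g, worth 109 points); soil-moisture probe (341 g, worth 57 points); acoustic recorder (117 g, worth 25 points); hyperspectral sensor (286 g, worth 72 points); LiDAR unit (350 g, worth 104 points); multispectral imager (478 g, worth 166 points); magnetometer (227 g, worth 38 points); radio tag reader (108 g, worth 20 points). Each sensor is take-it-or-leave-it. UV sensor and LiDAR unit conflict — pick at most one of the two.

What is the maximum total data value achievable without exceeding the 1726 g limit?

527

The ratio ordering already packs tightly: thermal camera + GPS-RTK module + radiometer + UV sensor + acoustic recorder + multispectral imager, 1708 g, 527.
That's the maximum — no feasible swap from here does better than 527.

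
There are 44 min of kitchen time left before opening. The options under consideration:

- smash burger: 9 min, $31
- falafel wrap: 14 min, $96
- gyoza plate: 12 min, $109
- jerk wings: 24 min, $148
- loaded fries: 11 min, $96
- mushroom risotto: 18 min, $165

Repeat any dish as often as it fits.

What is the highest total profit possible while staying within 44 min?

384

A density-first pass picks 2×mushroom risotto — 330 at 36 min.
The 36 min tied up in 2×mushroom risotto is better spent on 4×loaded fries — total rises to 384 (44 min).
No other feasible combination exceeds 384.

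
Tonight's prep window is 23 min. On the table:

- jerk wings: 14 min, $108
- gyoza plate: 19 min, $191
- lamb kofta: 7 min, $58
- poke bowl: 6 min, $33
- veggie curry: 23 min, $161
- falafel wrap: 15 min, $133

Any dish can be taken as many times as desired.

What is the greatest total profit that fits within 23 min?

Ranking by ratio (profit/min): gyoza plate 10.05, falafel wrap 8.87, lamb kofta 8.29.
Gyoza plate uses 19 of the 23 min and totals 191.

191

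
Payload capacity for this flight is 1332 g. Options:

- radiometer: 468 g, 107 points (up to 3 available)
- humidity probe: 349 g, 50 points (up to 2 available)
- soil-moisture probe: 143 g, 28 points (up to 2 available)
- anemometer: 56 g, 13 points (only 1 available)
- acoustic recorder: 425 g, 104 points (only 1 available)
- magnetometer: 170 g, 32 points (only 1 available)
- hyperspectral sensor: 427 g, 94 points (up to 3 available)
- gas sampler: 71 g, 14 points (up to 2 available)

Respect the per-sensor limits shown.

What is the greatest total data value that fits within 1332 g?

Taking the top-ratio sensors first gives radiometer + soil-moisture probe + anemometer + acoustic recorder + 2×gas sampler for 280 (1234 g).
The 341 g tied up in soil-moisture probe and anemometer and 2×gas sampler is better spent on hyperspectral sensor — total rises to 305 (1320 g).
That's the maximum — no swap from here does better than 305.

305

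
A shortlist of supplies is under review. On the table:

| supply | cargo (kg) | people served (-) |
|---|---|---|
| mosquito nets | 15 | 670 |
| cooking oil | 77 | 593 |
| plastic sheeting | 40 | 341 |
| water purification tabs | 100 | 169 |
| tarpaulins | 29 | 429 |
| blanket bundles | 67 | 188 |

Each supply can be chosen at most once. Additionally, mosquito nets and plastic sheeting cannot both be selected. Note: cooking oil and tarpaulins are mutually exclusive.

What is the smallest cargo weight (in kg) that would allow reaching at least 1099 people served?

44

Minimise kg subject to total people served ≥ 1099.
mosquito nets + tarpaulins reaches 1099 using 44 kg.
No combination under 44 kg hits 1099.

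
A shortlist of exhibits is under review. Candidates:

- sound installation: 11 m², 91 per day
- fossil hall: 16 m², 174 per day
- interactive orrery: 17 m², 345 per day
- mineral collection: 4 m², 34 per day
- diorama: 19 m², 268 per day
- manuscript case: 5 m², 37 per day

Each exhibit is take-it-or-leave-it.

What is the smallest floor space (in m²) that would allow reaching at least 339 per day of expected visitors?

17

Minimise m² subject to total expected visitors ≥ 339.
interactive orrery: 345 expected visitors at 17 m².
Any bundle with less than 17 m² falls short of 339.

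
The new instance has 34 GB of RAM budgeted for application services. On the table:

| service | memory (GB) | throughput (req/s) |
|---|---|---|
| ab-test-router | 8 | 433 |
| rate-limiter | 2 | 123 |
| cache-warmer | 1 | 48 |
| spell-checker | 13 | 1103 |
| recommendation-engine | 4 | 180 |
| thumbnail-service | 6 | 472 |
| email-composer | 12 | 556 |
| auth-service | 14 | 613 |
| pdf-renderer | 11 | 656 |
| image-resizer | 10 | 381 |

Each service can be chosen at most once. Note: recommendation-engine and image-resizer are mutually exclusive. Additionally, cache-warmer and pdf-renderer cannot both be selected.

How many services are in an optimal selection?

Best achievable throughput is 2411.
spell-checker + recommendation-engine + thumbnail-service + pdf-renderer hits 2411 at 34 GB.
Every optimal selection uses 4 services.

4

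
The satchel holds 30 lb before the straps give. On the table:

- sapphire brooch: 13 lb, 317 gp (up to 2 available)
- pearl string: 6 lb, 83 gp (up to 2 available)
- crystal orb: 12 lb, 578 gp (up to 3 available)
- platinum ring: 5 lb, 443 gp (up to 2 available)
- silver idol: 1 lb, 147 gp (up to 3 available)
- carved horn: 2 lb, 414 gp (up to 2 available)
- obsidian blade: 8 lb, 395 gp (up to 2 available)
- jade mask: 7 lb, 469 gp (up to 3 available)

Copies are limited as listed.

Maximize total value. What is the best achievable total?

2946

Ranking by ratio (value/lb): carved horn 207.00, silver idol 147.00, platinum ring 88.60.
Greedy by ratio would take pearl string + 2×platinum ring + 3×silver idol + 2×carved horn + jade mask: 30 lb used, total 2707.
Replace pearl string and silver idol with jade mask: the trade gains 239 net, giving 2946 at 30 lb.
That's the maximum — no swap from here does better than 2946.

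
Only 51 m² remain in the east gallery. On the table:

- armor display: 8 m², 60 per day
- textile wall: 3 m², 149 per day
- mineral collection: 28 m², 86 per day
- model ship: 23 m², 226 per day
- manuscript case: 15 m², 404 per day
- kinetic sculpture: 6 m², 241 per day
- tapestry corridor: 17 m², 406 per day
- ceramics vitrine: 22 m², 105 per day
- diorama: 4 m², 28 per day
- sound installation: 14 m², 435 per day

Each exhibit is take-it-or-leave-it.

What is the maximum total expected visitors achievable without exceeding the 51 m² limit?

1394

Greedy by ratio would take armor display + textile wall + manuscript case + kinetic sculpture + diorama + sound installation: 50 m² used, total 1317.
The 18 m² tied up in armor display and kinetic sculpture and diorama is better spent on tapestry corridor — total rises to 1394 (49 m²).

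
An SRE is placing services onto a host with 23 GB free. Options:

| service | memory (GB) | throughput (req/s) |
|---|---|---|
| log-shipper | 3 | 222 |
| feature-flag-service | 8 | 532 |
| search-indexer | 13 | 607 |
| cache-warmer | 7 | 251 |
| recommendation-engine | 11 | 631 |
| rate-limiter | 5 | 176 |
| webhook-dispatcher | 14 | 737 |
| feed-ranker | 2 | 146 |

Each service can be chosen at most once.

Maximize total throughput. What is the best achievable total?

1385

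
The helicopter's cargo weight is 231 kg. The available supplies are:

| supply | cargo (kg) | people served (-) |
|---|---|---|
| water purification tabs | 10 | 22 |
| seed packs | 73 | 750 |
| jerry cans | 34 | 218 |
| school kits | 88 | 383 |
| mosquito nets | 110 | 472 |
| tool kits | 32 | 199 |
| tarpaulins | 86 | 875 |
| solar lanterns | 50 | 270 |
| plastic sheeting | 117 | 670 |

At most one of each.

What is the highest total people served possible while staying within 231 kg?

2042

The ratio ordering already packs tightly: seed packs + jerry cans + tool kits + tarpaulins, 225 kg, 2042.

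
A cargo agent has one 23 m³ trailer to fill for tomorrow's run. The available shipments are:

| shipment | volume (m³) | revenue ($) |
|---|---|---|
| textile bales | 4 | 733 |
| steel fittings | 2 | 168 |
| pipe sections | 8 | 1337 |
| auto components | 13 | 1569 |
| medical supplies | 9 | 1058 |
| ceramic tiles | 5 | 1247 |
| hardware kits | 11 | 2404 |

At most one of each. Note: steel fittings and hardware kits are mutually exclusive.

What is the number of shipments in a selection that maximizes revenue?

The maximum revenue within 23 m³ is 4474.
For example textile bales + pipe sections + hardware kits achieves it, using 23 m³.
Every optimal selection uses 3 shipments.

3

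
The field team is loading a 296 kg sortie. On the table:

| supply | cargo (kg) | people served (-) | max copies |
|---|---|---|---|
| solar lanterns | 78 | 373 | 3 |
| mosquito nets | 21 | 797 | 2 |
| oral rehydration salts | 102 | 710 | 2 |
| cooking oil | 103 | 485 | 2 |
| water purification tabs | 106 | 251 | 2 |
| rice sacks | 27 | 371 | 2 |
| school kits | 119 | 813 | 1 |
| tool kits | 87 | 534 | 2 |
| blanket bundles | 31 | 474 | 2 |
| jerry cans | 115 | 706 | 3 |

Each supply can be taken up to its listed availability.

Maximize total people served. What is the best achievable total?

Taking the top-ratio supplies first gives 2×mosquito nets + oral rehydration salts + 2×rice sacks + 2×blanket bundles for 3994 (260 kg).
The 102 kg tied up in oral rehydration salts is better spent on school kits — total rises to 4097 (277 kg).
That's the maximum — no swap from here does better than 4097.

4097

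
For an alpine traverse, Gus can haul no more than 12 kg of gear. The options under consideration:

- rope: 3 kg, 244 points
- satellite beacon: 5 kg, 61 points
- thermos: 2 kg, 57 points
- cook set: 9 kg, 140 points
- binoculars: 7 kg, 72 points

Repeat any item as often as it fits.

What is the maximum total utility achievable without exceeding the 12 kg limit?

By utility per kg: rope 81.33, thermos 28.50, cook set 15.56 lead.
Best packing: 4×rope — 12 kg, 976 total.
No other feasible combination exceeds 976.

976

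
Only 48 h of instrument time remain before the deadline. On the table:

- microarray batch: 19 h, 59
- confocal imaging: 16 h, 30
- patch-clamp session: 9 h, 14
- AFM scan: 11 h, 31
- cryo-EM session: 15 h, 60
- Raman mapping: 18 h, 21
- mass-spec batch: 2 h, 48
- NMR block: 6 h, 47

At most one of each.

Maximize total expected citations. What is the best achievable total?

The ratio ordering already packs tightly: microarray batch + cryo-EM session + mass-spec batch + NMR block, 42 h, 214.

214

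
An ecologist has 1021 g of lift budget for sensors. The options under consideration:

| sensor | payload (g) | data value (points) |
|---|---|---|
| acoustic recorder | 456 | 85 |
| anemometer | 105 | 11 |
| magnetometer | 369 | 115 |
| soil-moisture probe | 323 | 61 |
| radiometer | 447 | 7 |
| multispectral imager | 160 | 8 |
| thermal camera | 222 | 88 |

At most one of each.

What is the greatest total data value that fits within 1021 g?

The ratio ordering already packs tightly: anemometer + magnetometer + soil-moisture probe + thermal camera, 1019 g, 275.
An exhaustive check of the 128 subsets confirms 275.

275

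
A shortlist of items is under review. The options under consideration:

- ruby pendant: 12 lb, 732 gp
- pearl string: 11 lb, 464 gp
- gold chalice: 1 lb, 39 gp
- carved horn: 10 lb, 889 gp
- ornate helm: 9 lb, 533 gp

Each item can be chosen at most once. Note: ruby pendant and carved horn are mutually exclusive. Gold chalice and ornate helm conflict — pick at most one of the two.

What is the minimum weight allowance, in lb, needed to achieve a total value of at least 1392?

Look for the lowest-weight combination reaching 1392.
carved horn + ornate helm reaches 1422 using 19 lb.
Below 19 lb the best achievable stays under 1392.

19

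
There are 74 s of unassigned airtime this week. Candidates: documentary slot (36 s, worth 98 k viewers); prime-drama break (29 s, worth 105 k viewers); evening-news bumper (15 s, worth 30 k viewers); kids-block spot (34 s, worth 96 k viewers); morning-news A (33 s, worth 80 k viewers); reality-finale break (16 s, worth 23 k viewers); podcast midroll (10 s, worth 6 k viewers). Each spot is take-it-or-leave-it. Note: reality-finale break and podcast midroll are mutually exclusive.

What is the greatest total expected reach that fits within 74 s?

207

Taking prime-drama break + kids-block spot + podcast midroll: 73 s used, 207 in expected reach.
Runner-up documentary slot + prime-drama break tops out at 203.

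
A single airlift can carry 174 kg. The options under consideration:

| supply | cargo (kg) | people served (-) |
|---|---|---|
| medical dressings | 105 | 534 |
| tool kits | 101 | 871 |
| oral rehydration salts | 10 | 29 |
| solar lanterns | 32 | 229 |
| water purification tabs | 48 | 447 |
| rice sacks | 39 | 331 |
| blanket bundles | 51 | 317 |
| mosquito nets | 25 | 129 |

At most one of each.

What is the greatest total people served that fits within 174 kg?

Ranking by ratio (people served/kg): water purification tabs 9.31, tool kits 8.62, rice sacks 8.49, solar lanterns 7.16.
The ratio ordering already packs tightly: tool kits + water purification tabs + mosquito nets, 174 kg, 1447.
That's the maximum — no swap from here does better than 1447.

1447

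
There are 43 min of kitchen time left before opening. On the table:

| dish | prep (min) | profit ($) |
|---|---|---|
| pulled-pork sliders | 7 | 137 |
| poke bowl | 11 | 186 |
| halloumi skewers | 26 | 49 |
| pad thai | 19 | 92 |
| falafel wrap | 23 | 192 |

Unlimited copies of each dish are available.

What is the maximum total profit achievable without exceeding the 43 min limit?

Density check — pulled-pork sliders 19.57, poke bowl 16.91, falafel wrap 8.35, pad thai 4.84 are the best per min.
The ratio ordering already packs tightly: 6×pulled-pork sliders, 42 min, 822.

822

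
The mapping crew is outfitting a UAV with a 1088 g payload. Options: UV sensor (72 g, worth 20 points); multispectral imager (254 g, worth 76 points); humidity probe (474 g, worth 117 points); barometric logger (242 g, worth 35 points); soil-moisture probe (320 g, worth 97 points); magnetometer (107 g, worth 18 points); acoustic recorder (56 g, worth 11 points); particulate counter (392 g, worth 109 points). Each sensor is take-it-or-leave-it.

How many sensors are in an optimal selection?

Best achievable data value is 302.
UV sensor + multispectral imager + soil-moisture probe + particulate counter hits 302 at 1038 g.
All optima have 4 sensors.

4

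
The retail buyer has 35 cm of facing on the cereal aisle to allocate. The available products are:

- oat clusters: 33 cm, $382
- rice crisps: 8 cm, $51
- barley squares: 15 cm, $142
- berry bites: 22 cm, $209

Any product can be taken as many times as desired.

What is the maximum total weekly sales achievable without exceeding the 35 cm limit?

By weekly sales per cm: oat clusters 11.58, berry bites 9.50, barley squares 9.47 lead.
The ratio ordering already packs tightly: oat clusters, 33 cm, 382.

382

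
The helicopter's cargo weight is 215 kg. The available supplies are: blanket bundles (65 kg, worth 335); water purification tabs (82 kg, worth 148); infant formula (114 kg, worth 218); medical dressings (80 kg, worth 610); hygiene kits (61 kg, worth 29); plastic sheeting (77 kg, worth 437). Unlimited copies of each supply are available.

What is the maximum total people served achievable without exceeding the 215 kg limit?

1280

Density check — medical dressings 7.62, plastic sheeting 5.68, blanket bundles 5.15, infant formula 1.91 are the best per kg.
Greedy by ratio would take 2×medical dressings: 160 kg used, total 1220.
Dropping medical dressings frees 80 kg; slotting in 2×blanket bundles (130 kg) lifts the total to 1280 at 210 kg.
Nothing else within 215 kg beats 1280.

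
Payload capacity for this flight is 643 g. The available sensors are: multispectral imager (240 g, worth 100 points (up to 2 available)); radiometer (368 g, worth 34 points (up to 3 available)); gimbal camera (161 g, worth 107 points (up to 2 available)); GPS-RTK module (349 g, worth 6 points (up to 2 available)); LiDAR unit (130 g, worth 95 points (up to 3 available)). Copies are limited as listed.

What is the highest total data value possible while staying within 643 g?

404

Greedy by ratio would take gimbal camera + 3×LiDAR unit: 551 g used, total 392.
The 130 g tied up in LiDAR unit is better spent on gimbal camera — total rises to 404 (582 g).
No other feasible combination exceeds 404.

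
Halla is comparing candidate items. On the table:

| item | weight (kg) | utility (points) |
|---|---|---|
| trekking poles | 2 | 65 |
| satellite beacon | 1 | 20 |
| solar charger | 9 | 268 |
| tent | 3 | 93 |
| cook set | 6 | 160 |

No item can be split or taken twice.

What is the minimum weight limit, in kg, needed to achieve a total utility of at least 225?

Minimise kg subject to total utility ≥ 225.
trekking poles + cook set: 225 utility at 8 kg.
No combination under 8 kg hits 225.

8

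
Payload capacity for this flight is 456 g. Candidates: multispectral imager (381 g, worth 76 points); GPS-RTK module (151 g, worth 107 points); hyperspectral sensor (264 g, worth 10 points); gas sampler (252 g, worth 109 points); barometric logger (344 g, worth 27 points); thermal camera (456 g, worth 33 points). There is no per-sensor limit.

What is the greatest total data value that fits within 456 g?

321

By data value per g: GPS-RTK module 0.71, gas sampler 0.43, multispectral imager 0.20 lead.
Best packing: 3×GPS-RTK module — 453 g, 321 total.
Nothing else within 456 g beats 321.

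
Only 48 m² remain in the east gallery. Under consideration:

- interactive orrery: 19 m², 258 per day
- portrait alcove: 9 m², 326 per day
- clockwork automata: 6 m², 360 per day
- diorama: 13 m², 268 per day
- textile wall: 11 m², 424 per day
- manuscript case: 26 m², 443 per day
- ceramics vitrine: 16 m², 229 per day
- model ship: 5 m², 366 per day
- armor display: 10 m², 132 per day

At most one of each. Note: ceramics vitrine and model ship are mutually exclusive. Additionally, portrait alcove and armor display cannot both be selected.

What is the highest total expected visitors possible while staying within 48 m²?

1744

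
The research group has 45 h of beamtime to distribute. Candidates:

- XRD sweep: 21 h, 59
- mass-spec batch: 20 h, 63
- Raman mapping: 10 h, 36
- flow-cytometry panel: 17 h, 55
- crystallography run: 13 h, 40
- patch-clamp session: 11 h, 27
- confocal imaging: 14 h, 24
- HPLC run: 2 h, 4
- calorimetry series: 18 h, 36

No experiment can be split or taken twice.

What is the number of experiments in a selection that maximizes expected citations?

4

Optimal total is 143.
For example mass-spec batch + Raman mapping + crystallography run + HPLC run achieves it, using 45 h.
Every optimal selection uses 4 experiments.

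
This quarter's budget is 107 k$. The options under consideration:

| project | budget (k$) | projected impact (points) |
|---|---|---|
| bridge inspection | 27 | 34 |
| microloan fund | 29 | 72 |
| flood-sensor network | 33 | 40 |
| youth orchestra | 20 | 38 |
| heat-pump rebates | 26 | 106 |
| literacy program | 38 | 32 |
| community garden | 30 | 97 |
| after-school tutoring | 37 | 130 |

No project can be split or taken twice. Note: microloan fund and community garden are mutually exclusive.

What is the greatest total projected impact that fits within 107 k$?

333

Heat-pump rebates + community garden + after-school tutoring uses 93 of the 107 k$ and totals 333.
The closest alternative, microloan fund + heat-pump rebates + after-school tutoring, reaches only 308.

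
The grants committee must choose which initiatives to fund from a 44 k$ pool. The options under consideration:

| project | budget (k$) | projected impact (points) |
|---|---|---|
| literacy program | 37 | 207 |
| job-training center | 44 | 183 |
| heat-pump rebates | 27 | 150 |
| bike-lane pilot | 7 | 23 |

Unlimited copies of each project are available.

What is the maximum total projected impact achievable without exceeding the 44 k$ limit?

Taking literacy program + bike-lane pilot: 44 k$ used, 230 in projected impact.
Nothing else within 44 k$ beats 230.

230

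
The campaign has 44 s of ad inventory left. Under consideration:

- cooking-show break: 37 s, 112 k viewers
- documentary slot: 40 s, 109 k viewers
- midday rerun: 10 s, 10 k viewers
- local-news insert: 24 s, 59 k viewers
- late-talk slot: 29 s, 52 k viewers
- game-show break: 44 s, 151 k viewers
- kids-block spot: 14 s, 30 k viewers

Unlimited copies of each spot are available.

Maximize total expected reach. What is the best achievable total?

151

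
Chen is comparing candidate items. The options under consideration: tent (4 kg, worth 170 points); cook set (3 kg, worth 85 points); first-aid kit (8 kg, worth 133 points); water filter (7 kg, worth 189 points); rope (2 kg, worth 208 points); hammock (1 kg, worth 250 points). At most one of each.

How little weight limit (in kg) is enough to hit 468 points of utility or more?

Need the lightest bundle worth ≥ 468.
Taking cook set + rope + hammock gives 543 (≥ 468) for 6 kg.
Any bundle with less than 6 kg falls short of 468.

6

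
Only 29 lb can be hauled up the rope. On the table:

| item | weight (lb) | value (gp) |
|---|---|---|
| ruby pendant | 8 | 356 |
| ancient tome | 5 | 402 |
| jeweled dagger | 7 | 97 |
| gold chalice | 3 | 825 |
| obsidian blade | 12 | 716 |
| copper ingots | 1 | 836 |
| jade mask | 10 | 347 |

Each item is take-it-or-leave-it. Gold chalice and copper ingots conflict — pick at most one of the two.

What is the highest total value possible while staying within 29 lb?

Ruby pendant + ancient tome + obsidian blade + copper ingots uses 26 of the 29 lb and totals 2310.

2310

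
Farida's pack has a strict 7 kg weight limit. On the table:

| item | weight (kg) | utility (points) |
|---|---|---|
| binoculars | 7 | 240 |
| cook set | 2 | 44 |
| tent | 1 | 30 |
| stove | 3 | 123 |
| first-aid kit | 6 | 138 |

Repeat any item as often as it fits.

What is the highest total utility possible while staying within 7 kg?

276

Density check — stove 41.00, binoculars 34.29, tent 30.00 are the best per kg.
Best packing: tent + 2×stove — 7 kg, 276 total.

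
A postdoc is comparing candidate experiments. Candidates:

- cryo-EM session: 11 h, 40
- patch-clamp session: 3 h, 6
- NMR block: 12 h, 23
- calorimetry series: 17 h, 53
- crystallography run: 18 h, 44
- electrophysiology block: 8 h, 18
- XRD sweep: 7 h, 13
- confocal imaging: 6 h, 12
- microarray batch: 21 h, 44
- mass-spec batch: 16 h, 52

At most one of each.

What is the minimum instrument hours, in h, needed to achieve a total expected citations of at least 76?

Need the lightest bundle worth ≥ 76.
cryo-EM session + mass-spec batch: 92 expected citations at 27 h.
Any bundle with less than 27 h falls short of 76.

27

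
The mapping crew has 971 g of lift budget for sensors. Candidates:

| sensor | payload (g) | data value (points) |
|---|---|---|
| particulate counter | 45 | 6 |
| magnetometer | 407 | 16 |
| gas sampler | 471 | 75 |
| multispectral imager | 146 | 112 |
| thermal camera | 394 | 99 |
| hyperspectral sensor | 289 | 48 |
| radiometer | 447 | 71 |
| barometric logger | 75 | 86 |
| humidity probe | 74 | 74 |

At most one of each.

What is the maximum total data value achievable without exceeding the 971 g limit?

Taking particulate counter + multispectral imager + thermal camera + barometric logger + humidity probe: 734 g used, 377 in data value.
Next best is multispectral imager + thermal camera + barometric logger + humidity probe at 371 (689 g) — short by 6.

377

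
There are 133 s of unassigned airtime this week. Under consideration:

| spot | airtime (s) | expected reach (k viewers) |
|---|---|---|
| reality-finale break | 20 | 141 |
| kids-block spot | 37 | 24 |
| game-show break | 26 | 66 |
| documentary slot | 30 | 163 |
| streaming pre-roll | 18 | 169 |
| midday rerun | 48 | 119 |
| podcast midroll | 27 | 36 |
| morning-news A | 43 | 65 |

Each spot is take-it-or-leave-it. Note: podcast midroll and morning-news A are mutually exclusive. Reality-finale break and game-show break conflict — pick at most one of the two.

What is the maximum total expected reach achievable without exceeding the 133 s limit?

Taking reality-finale break + documentary slot + streaming pre-roll + midday rerun: 116 s used, 592 in expected reach.
No other feasible combination exceeds 592.

592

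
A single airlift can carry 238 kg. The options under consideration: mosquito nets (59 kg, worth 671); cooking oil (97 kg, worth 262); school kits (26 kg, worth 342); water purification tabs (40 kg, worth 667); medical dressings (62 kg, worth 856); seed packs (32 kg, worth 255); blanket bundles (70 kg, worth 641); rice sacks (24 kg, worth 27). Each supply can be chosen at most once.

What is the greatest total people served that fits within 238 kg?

2835

By people served per kg: water purification tabs 16.68, medical dressings 13.81, school kits 13.15 lead.
The ratio heuristic lands on mosquito nets + school kits + water purification tabs + medical dressings + seed packs (2791) but leaves 19 kg idle.
Replace school kits and seed packs with blanket bundles: the trade gains 44 net, giving 2835 at 231 kg.
The closest alternative, mosquito nets + school kits + water purification tabs + medical dressings + seed packs, reaches only 2791.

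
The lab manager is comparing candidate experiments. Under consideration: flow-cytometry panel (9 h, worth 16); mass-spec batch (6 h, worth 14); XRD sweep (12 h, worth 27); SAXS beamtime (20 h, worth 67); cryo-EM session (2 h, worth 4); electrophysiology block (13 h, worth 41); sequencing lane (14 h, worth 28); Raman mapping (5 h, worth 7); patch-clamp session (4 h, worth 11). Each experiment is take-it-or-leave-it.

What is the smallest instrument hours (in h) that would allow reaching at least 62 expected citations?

20

Need the lightest bundle worth ≥ 62.
SAXS beamtime: 67 expected citations at 20 h.
No combination under 20 h hits 62.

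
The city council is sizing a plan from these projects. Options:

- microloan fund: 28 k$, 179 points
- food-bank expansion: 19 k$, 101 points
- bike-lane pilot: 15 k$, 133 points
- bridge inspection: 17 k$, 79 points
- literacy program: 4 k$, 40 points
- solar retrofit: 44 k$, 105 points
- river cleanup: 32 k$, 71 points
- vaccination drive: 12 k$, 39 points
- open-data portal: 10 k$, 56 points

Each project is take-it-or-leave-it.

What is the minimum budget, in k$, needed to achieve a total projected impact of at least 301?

43

Need the lightest bundle worth ≥ 301.
Taking microloan fund + bike-lane pilot gives 312 (≥ 301) for 43 k$.
Below 43 k$ the best achievable stays under 301.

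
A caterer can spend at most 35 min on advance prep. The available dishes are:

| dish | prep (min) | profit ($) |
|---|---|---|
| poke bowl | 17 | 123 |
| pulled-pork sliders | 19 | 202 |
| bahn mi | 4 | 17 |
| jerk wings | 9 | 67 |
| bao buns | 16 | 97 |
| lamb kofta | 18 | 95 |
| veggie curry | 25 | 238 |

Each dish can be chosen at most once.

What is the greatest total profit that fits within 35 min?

305

Ranking by ratio (profit/min): pulled-pork sliders 10.63, veggie curry 9.52, jerk wings 7.44.
A density-first pass picks pulled-pork sliders + bahn mi + jerk wings — 286 at 32 min.
The 23 min tied up in pulled-pork sliders and bahn mi is better spent on veggie curry — total rises to 305 (34 min).
That's the maximum — no swap from here does better than 305.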